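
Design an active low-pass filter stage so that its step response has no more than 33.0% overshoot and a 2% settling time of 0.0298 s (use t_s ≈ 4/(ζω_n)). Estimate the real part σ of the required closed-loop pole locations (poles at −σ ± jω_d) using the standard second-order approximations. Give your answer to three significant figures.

The settling-time spec alone fixes σ = ζω_n = 4/t_s = 4/0.0298 = 134.
(Overshoot then fixes ζ = 0.333 and hence ω_d = σ·√(1−ζ²)/ζ = 380 rad/s.)

σ ≈ 134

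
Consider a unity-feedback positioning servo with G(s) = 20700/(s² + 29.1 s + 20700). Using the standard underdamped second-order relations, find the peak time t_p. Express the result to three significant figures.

t_p ≈ 0.0219 s

Matching coefficients with s² + 2ζω_n s + ω_n² gives ω_n² = 20700 ⇒ ω_n = 144 rad/s, and ζ = 29.1/(2ω_n) = 0.101.
The damped frequency ω_d = ω_n√(1−ζ²) = 143 rad/s. Then t_p = π/ω_d = 0.0219 s.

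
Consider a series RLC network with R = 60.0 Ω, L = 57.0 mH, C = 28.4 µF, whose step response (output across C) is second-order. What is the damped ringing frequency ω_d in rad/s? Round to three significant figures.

For a series RLC circuit (capacitor voltage as output), ω_n = 1/√(LC) = 1/√(57.0 mH · 28.4 µF) = 786 rad/s.
ζ = (R/2)·√(C/L) = (60.0/2)·√(28.4 µF/57.0 mH) = 0.670.
ω_d = ω_n√(1−ζ²) = 584 rad/s.

ω_d ≈ 584 rad/s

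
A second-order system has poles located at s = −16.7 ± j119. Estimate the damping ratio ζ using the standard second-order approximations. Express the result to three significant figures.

With σ = 16.7, ω_d = 119: ω_n = √(σ²+ω_d²) = 120 rad/s, ζ = σ/ω_n = 0.139.

ζ ≈ 0.139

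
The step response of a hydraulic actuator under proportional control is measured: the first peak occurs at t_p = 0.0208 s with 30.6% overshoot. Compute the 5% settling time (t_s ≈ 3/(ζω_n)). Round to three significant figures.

t_s ≈ 0.0527 s

The overshoot fixes ζ = −ln(OS)/√(π²+ln²(OS)) = 0.353.
t_p = π/ω_d ⇒ ω_d = 151 rad/s; then ω_n = ω_d/√(1−ζ²) = 161 rad/s.
t_s ≈ 3/(ζω_n) = 3/(0.353·161) = 0.0527 s.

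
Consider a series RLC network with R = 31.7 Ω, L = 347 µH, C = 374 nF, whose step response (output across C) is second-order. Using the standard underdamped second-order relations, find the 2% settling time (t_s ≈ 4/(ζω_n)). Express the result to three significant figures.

t_s ≈ 0.0000876 s

For a series RLC circuit (capacitor voltage as output), ω_n = 1/√(LC) = 1/√(347 µH · 374 nF) = 87800 rad/s.
ζ = (R/2)·√(C/L) = (31.7/2)·√(374 nF/347 µH) = 0.520.
t_s ≈ 4/(ζω_n) = 0.0000876 s.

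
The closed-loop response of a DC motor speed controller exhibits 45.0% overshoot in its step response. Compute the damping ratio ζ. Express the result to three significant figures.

Inverting the overshoot relation: ζ = |ln 0.450|/√(π² + ln²0.450) = 0.246.

ζ ≈ 0.246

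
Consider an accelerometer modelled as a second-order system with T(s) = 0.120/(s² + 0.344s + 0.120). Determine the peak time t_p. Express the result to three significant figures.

t_p ≈ 10.4 s

Comparing the denominator to s² + 2ζω_n s + ω_n²: ω_n = √0.120 = 0.346 rad/s, and 2ζω_n = 0.344 so ζ = 0.344/(2·0.346) = 0.497.
ω_d = 0.346·√(1 − 0.497²) = 0.301 rad/s. Then t_p = π/ω_d = 10.4 s.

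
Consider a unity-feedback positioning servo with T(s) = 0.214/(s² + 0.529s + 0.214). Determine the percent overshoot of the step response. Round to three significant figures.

Matching coefficients with s² + 2ζω_n s + ω_n² gives ω_n² = 0.214 ⇒ ω_n = 0.463 rad/s, and ζ = 0.529/(2ω_n) = 0.572.
%OS = 100 e^{−πζ/√(1−ζ²)} with ζ = 0.572 gives 11.2%.

%OS ≈ 11.2%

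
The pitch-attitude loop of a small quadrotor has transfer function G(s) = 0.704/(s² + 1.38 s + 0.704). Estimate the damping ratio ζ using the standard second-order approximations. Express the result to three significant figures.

ω_n = √0.704 = 0.839 rad/s; ζ = 1.38/(2·0.839) = 0.822.

ζ ≈ 0.822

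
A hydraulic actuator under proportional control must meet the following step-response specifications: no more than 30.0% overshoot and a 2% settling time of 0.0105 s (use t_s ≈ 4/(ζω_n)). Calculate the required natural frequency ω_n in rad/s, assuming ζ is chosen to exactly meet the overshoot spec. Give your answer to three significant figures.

ω_n ≈ 1060 rad/s

ζ = −ln(OS)/√(π² + (ln OS)²). With OS = 0.300, ln OS = −1.204 and ζ = 1.204/3.364 = 0.358.
Then ω_n = 4/(ζ t_s) = 4/(0.358 × 0.0105) = 1060 rad/s.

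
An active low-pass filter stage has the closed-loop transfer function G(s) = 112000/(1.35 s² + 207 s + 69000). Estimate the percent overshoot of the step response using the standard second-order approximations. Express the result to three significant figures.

%OS ≈ 32.2%

Dividing through by 1.35: denominator becomes s² + 153.3 s + 51110.
So ω_n = √51110 = 226 rad/s and ζ = 153.3/(2·226) = 0.339.
%OS = 100·exp(−πζ/√(1−ζ²)) = 32.2%.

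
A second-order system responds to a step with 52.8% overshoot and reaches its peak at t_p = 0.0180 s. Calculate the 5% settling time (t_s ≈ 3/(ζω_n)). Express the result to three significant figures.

ζ from %OS: ζ = |ln 0.528|/√(π²+ln²0.528) = 0.199.
t_p = π/ω_d ⇒ ω_d = 175 rad/s; then ω_n = ω_d/√(1−ζ²) = 178 rad/s.
t_s ≈ 3/(ζω_n) = 3/(0.199·178) = 0.0846 s.

t_s ≈ 0.0846 s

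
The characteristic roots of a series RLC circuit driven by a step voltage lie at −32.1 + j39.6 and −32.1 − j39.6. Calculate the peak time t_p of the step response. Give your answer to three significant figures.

t_p = π/ω_d with ω_d = 39.6 (the imaginary part), so t_p = 0.0793 s.

t_p ≈ 0.0793 s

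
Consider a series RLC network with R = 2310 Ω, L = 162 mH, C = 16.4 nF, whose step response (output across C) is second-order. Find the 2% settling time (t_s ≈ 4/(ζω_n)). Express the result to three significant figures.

For a series RLC circuit (capacitor voltage as output), ω_n = 1/√(LC) = 1/√(162 mH · 16.4 nF) = 19400 rad/s.
ζ = (R/2)·√(C/L) = (2310/2)·√(16.4 nF/162 mH) = 0.367.
t_s ≈ 4/(ζω_n) = 0.000561 s.

t_s ≈ 0.000561 s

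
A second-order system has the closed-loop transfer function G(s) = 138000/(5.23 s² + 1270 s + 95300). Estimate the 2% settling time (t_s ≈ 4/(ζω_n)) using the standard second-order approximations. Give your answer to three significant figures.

Dividing through by 5.23: denominator becomes s² + 242.8 s + 18220.
So ω_n = √18220 = 135 rad/s and ζ = 242.8/(2·135) = 0.899.
t_s ≈ 4/(ζω_n) = 0.0329 s.

t_s ≈ 0.0329 s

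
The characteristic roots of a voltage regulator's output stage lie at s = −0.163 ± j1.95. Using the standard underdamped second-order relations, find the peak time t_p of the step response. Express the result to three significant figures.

t_p ≈ 1.61 s

t_p = π/ω_d with ω_d = 1.95 (the imaginary part), so t_p = 1.61 s.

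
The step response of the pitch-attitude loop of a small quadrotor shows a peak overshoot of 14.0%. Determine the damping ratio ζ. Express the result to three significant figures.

From %OS = 100·exp(−πζ/√(1−ζ²)), invert to get ζ = −ln(OS)/√(π² + ln²(OS)) with OS = 0.140.
−ln 0.140 = 1.966, so ζ = 1.966/√(π² + 3.866) = 0.531.

ζ ≈ 0.531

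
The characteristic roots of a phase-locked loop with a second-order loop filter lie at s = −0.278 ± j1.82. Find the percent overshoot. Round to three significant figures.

%OS ≈ 61.9%

The poles are at −σ ± jω_d with σ = 0.278 and ω_d = 1.82, so ω_n = √(σ²+ω_d²) = 1.84 rad/s and ζ = σ/ω_n = 0.151.
Overshoot: exp(−π·0.151/√(1−0.151²)) = 0.619, i.e. 61.9%.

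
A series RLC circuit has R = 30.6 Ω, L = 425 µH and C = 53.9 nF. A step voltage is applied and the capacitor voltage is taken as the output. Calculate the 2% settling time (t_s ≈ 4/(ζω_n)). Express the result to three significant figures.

For a series RLC circuit (capacitor voltage as output), ω_n = 1/√(LC) = 1/√(425 µH · 53.9 nF) = 209000 rad/s.
ζ = (R/2)·√(C/L) = (30.6/2)·√(53.9 nF/425 µH) = 0.172.
t_s ≈ 4/(ζω_n) = 0.000111 s.

t_s ≈ 0.000111 s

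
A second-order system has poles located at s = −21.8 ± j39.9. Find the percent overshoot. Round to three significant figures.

%OS ≈ 18.0%

|pole| = ω_n = √(21.8² + 39.9²) = 45.5 rad/s; ζ = cos θ = σ/ω_n = 0.479.
%OS = 100·exp(−πζ/√(1−ζ²)) = 18.0%.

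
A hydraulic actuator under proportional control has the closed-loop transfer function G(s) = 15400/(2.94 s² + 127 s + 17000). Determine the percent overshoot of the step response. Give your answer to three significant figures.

%OS ≈ 39.4%

Dividing through by 2.94: denominator becomes s² + 43.20 s + 5782.
So ω_n = √5782 = 76.0 rad/s and ζ = 43.20/(2·76.0) = 0.284.
%OS = 100·exp(−πζ/√(1−ζ²)) = 39.4%.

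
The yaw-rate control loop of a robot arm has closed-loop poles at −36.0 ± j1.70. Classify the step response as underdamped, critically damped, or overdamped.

Since the poles form a complex-conjugate pair with nonzero imaginary part, the response is underdamped.

underdamped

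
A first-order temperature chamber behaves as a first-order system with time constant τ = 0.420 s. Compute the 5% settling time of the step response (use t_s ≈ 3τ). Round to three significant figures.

t_s ≈ 3τ = 1.26 s.

t_s ≈ 1.26 s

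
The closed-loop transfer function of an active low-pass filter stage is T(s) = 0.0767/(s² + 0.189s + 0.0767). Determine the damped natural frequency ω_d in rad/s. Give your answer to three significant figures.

ω_n = √0.0767 = 0.277 rad/s; ζ = 0.189/(2·0.277) = 0.341.
ω_d = 0.277·√(1 − 0.341²) = 0.260 rad/s.

ω_d ≈ 0.260 rad/s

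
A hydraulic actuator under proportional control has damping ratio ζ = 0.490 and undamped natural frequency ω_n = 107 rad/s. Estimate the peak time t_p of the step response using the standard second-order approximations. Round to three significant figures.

The damped frequency is ω_d = ω_n√(1−ζ²) = 107·√(1−0.240) = 93.3 rad/s.
Peak time t_p = π/ω_d = π/93.3 = 0.0337 s.

t_p ≈ 0.0337 s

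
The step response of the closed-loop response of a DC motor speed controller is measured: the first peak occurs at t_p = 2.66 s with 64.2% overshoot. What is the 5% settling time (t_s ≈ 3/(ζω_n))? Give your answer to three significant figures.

ζ from %OS: ζ = |ln 0.642|/√(π²+ln²0.642) = 0.140.
From t_p = π/ω_d, ω_d = π/2.66 = 1.18 rad/s, so ω_n = ω_d/√(1−ζ²) = 1.19 rad/s.
t_s ≈ 3/(ζω_n) = 3/(0.140·1.19) = 18.0 s.

t_s ≈ 18.0 s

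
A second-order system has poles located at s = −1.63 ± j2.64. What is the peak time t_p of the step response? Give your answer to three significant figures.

t_p = π/ω_d with ω_d = 2.64 (the imaginary part), so t_p = 1.19 s.

t_p ≈ 1.19 s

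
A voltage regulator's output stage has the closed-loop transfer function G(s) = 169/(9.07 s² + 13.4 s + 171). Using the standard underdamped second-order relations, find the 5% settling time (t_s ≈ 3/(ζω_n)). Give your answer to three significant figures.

Dividing through by 9.07: denominator becomes s² + 1.477 s + 18.85.
So ω_n = √18.85 = 4.34 rad/s and ζ = 1.477/(2·4.34) = 0.170.
t_s ≈ 3/(ζω_n) = 4.06 s.

t_s ≈ 4.06 s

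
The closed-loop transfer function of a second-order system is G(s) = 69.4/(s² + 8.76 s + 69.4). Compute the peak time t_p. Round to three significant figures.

t_p ≈ 0.443 s

Matching coefficients with s² + 2ζω_n s + ω_n² gives ω_n² = 69.4 ⇒ ω_n = 8.33 rad/s, and ζ = 8.76/(2ω_n) = 0.526.
ω_d = ω_n√(1−ζ²) = 7.09 rad/s. Then t_p = π/ω_d = 0.443 s.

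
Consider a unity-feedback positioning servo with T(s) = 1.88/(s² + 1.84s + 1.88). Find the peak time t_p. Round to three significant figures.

t_p ≈ 3.09 s

ω_n = √1.88 = 1.37 rad/s; ζ = 1.84/(2·1.37) = 0.671.
ω_d = ω_n√(1−ζ²) = 1.02 rad/s. Then t_p = π/ω_d = 3.09 s.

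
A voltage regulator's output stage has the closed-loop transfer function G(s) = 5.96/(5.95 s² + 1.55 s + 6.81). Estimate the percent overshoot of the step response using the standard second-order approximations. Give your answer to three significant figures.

%OS ≈ 68.0%

Dividing through by 5.95: denominator becomes s² + 0.2605 s + 1.145.
So ω_n = √1.145 = 1.07 rad/s and ζ = 0.2605/(2·1.07) = 0.122.
%OS = 100 e^{−πζ/√(1−ζ²)} with ζ = 0.122 gives 68.0%.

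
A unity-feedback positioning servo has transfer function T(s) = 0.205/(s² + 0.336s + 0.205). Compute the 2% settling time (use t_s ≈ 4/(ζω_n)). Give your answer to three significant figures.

Matching coefficients with s² + 2ζω_n s + ω_n² gives ω_n² = 0.205 ⇒ ω_n = 0.453 rad/s, and ζ = 0.336/(2ω_n) = 0.371.
t_s ≈ 4/(ζω_n) = 4/(0.371·0.453) = 23.8 s.

t_s ≈ 23.8 s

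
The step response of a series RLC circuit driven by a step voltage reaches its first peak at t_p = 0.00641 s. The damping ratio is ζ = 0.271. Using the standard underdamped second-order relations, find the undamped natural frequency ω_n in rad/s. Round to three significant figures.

Peak time t_p = π/ω_d, so ω_d = π/t_p = π/0.00641 = 490 rad/s.
ω_n = ω_d/√(1−ζ²) = 490/√0.927 = 509 rad/s.

ω_n ≈ 509 rad/s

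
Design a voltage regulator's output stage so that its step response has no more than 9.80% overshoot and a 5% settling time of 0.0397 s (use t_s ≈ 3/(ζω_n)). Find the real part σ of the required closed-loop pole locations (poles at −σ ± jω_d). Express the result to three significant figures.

σ ≈ 75.6

The settling-time spec alone fixes σ = ζω_n = 3/t_s = 3/0.0397 = 75.6.
(Overshoot then fixes ζ = 0.595 and hence ω_d = σ·√(1−ζ²)/ζ = 102 rad/s.)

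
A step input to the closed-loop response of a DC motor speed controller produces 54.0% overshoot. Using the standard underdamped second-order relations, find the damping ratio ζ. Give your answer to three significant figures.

From %OS = 100·exp(−πζ/√(1−ζ²)), invert to get ζ = −ln(OS)/√(π² + ln²(OS)) with OS = 0.540.
−ln 0.540 = 0.6162, so ζ = 0.6162/√(π² + 0.3797) = 0.192.

ζ ≈ 0.192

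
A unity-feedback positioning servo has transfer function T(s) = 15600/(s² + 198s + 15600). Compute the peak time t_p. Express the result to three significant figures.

t_p ≈ 0.0413 s

Matching coefficients with s² + 2ζω_n s + ω_n² gives ω_n² = 15600 ⇒ ω_n = 125 rad/s, and ζ = 198/(2ω_n) = 0.793.
ω_d = ω_n√(1−ζ²) = 76.2 rad/s. Then t_p = π/ω_d = 0.0413 s.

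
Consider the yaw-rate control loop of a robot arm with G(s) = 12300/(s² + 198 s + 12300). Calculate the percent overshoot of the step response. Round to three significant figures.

Matching coefficients with s² + 2ζω_n s + ω_n² gives ω_n² = 12300 ⇒ ω_n = 111 rad/s, and ζ = 198/(2ω_n) = 0.893.
%OS = 100 e^{−πζ/√(1−ζ²)} with ζ = 0.893 gives 0.199%.

%OS ≈ 0.199%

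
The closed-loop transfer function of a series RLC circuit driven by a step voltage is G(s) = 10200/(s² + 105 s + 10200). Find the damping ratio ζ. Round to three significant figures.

ζ ≈ 0.520

Comparing the denominator to s² + 2ζω_n s + ω_n²: ω_n = √10200 = 101 rad/s, and 2ζω_n = 105 so ζ = 105/(2·101) = 0.520.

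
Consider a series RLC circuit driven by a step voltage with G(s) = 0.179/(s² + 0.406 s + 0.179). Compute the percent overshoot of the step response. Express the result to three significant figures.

%OS ≈ 17.9%

Matching coefficients with s² + 2ζω_n s + ω_n² gives ω_n² = 0.179 ⇒ ω_n = 0.423 rad/s, and ζ = 0.406/(2ω_n) = 0.480.
%OS = 100 e^{−πζ/√(1−ζ²)} with ζ = 0.480 gives 17.9%.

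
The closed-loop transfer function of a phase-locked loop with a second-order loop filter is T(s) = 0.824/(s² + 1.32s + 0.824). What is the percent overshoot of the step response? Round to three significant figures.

%OS ≈ 3.59%

Matching coefficients with s² + 2ζω_n s + ω_n² gives ω_n² = 0.824 ⇒ ω_n = 0.908 rad/s, and ζ = 1.32/(2ω_n) = 0.727.
%OS = 100 e^{−πζ/√(1−ζ²)} with ζ = 0.727 gives 3.59%.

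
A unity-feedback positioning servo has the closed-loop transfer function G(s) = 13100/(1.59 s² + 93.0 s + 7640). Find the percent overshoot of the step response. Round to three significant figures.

%OS ≈ 23.2%

Dividing through by 1.59: denominator becomes s² + 58.49 s + 4805.
So ω_n = √4805 = 69.3 rad/s and ζ = 58.49/(2·69.3) = 0.422.
%OS = 100 e^{−πζ/√(1−ζ²)} with ζ = 0.422 gives 23.2%.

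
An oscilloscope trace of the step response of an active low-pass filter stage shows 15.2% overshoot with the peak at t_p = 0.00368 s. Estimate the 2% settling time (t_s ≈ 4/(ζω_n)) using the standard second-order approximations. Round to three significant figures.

t_s ≈ 0.00781 s

From the overshoot, ζ = −ln(OS)/√(π²+ln²(OS)) = 0.514.
From t_p = π/ω_d, ω_d = π/0.00368 = 854 rad/s, so ω_n = ω_d/√(1−ζ²) = 995 rad/s.
t_s ≈ 4/(ζω_n) = 4/(0.514·995) = 0.00781 s.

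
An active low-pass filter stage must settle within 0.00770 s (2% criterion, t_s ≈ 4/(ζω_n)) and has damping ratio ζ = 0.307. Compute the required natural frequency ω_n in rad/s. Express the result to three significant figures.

Rearranging t_s ≈ 4/(ζω_n) gives ω_n = 4/(ζ·t_s) = 4/(0.307 × 0.00770) = 1690 rad/s.

ω_n ≈ 1690 rad/s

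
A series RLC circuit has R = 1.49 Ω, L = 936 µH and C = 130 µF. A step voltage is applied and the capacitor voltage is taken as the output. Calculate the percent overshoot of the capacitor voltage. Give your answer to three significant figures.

For a series RLC circuit (capacitor voltage as output), ω_n = 1/√(LC) = 1/√(936 µH · 130 µF) = 2870 rad/s.
ζ = (R/2)·√(C/L) = (1.49/2)·√(130 µF/936 µH) = 0.278.
Overshoot: exp(−π·0.278/√(1−0.278²)) = 0.403, i.e. 40.3%.

%OS ≈ 40.3%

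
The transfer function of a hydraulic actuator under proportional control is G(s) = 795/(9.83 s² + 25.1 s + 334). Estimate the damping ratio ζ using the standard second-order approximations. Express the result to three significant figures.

ζ ≈ 0.219

Dividing through by 9.83: denominator becomes s² + 2.553 s + 33.98.
So ω_n = √33.98 = 5.83 rad/s and ζ = 2.553/(2·5.83) = 0.219.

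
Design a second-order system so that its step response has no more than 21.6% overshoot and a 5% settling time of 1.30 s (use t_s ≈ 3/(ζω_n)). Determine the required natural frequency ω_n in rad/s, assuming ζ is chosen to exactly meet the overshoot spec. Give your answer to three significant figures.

ω_n ≈ 5.26 rad/s

Inverting the overshoot relation: ζ = |ln 0.216|/√(π² + ln²0.216) = 0.438.
From t_s ≈ 3/(ζω_n): ω_n = 3/(ζ·t_s) = 3/(0.438·1.30) = 5.26 rad/s.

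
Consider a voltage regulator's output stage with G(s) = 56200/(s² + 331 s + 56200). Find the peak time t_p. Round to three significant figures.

Comparing the denominator to s² + 2ζω_n s + ω_n²: ω_n = √56200 = 237 rad/s, and 2ζω_n = 331 so ζ = 331/(2·237) = 0.698.
ω_d = ω_n√(1−ζ²) = 170 rad/s. Then t_p = π/ω_d = 0.0185 s.

t_p ≈ 0.0185 s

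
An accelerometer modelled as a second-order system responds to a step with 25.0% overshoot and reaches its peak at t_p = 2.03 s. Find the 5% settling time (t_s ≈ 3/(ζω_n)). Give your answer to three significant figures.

t_s ≈ 4.39 s

ζ from %OS: ζ = |ln 0.250|/√(π²+ln²0.250) = 0.404.
From t_p = π/ω_d, ω_d = π/2.03 = 1.55 rad/s, so ω_n = ω_d/√(1−ζ²) = 1.69 rad/s.
t_s ≈ 3/(ζω_n) = 3/(0.404·1.69) = 4.39 s.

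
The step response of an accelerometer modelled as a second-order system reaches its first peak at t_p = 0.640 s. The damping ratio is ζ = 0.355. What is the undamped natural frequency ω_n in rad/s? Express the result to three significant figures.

ω_n ≈ 5.25 rad/s

Peak time t_p = π/ω_d, so ω_d = π/t_p = π/0.640 = 4.91 rad/s.
ω_n = ω_d/√(1−ζ²) = 4.91/√0.874 = 5.25 rad/s.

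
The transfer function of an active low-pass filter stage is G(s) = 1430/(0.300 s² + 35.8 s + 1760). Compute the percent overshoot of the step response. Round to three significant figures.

%OS ≈ 2.02%

Dividing through by 0.300: denominator becomes s² + 119.3 s + 5867.
So ω_n = √5867 = 76.6 rad/s and ζ = 119.3/(2·76.6) = 0.779.
%OS = 100 e^{−πζ/√(1−ζ²)} with ζ = 0.779 gives 2.02%.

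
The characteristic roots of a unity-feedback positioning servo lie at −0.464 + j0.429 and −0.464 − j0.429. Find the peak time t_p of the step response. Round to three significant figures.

t_p = π/ω_d with ω_d = 0.429 (the imaginary part), so t_p = 7.32 s.

t_p ≈ 7.32 s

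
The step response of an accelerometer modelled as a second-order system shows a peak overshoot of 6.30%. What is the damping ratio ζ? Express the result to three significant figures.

ζ = −ln(OS)/√(π² + (ln OS)²). With OS = 0.0630, ln OS = −2.765 and ζ = 2.765/4.185 = 0.661.

ζ ≈ 0.661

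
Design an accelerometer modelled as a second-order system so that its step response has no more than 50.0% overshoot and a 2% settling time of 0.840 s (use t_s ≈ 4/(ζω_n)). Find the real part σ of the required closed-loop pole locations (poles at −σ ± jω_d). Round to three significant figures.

The settling-time spec alone fixes σ = ζω_n = 4/t_s = 4/0.840 = 4.76.
(Overshoot then fixes ζ = 0.215 and hence ω_d = σ·√(1−ζ²)/ζ = 21.6 rad/s.)

σ ≈ 4.76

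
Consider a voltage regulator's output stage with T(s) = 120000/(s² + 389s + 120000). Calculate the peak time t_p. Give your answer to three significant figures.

t_p ≈ 0.0110 s

Comparing the denominator to s² + 2ζω_n s + ω_n²: ω_n = √120000 = 346 rad/s, and 2ζω_n = 389 so ζ = 389/(2·346) = 0.561.
ω_d = ω_n√(1−ζ²) = 287 rad/s. Then t_p = π/ω_d = 0.0110 s.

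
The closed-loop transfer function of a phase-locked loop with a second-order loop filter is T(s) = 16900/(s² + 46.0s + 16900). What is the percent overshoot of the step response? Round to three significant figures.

ω_n = √16900 = 130 rad/s; ζ = 46.0/(2·130) = 0.177.
Overshoot: exp(−π·0.177/√(1−0.177²)) = 0.569, i.e. 56.9%.

%OS ≈ 56.9%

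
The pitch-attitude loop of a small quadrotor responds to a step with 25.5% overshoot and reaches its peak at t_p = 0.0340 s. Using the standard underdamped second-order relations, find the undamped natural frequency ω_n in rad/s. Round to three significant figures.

The overshoot fixes ζ = −ln(OS)/√(π²+ln²(OS)) = 0.399.
t_p = π/ω_d ⇒ ω_d = 92.4 rad/s; then ω_n = ω_d/√(1−ζ²) = 101 rad/s.

ω_n ≈ 101 rad/s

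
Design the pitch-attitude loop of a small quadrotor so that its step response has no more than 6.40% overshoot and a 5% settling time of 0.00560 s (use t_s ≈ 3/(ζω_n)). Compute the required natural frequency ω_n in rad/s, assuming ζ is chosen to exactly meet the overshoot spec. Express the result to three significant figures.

Inverting the overshoot relation: ζ = |ln 0.0640|/√(π² + ln²0.0640) = 0.659.
From t_s ≈ 3/(ζω_n): ω_n = 3/(ζ·t_s) = 3/(0.659·0.00560) = 814 rad/s.

ω_n ≈ 814 rad/s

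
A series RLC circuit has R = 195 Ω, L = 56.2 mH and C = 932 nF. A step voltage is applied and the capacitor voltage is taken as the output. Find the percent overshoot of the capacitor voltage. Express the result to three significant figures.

For a series RLC circuit (capacitor voltage as output), ω_n = 1/√(LC) = 1/√(56.2 mH · 932 nF) = 4370 rad/s.
ζ = (R/2)·√(C/L) = (195/2)·√(932 nF/56.2 mH) = 0.397.
%OS = 100 e^{−πζ/√(1−ζ²)} with ζ = 0.397 gives 25.7%.

%OS ≈ 25.7%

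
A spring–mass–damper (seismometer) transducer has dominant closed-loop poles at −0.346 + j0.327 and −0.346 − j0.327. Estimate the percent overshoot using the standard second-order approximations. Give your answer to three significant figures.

The poles are at −σ ± jω_d with σ = 0.346 and ω_d = 0.327, so ω_n = √(σ²+ω_d²) = 0.476 rad/s and ζ = σ/ω_n = 0.727.
Overshoot: exp(−π·0.727/√(1−0.727²)) = 0.0360, i.e. 3.60%.

%OS ≈ 3.60%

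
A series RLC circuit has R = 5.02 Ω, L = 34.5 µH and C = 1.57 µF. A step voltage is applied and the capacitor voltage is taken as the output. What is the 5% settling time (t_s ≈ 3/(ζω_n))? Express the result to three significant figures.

For a series RLC circuit (capacitor voltage as output), ω_n = 1/√(LC) = 1/√(34.5 µH · 1.57 µF) = 136000 rad/s.
ζ = (R/2)·√(C/L) = (5.02/2)·√(1.57 µF/34.5 µH) = 0.535.
t_s ≈ 3/(ζω_n) = 0.0000412 s.

t_s ≈ 0.0000412 s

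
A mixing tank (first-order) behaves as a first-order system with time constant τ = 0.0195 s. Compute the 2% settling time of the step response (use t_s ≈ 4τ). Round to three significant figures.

t_s ≈ 0.0780 s

t_s ≈ 4τ = 0.0780 s.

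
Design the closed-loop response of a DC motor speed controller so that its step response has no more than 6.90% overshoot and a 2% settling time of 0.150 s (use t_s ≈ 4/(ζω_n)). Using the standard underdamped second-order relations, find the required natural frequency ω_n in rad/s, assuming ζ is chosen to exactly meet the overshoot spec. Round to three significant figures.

ω_n ≈ 41.1 rad/s

From %OS = 100·exp(−πζ/√(1−ζ²)), invert to get ζ = −ln(OS)/√(π² + ln²(OS)) with OS = 0.0690.
−ln 0.0690 = 2.674, so ζ = 2.674/√(π² + 7.148) = 0.648.
Then ω_n = 4/(ζ t_s) = 4/(0.648 × 0.150) = 41.1 rad/s.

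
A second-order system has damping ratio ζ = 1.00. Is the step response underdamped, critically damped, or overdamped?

Since ζ = 1, the system is critically damped.

critically damped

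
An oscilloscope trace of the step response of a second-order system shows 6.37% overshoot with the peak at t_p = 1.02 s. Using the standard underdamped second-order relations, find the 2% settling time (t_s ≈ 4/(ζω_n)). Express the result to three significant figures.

t_s ≈ 1.48 s

The overshoot fixes ζ = −ln(OS)/√(π²+ln²(OS)) = 0.659.
From t_p = π/ω_d, ω_d = π/1.02 = 3.08 rad/s, so ω_n = ω_d/√(1−ζ²) = 4.10 rad/s.
t_s ≈ 4/(ζω_n) = 4/(0.659·4.10) = 1.48 s.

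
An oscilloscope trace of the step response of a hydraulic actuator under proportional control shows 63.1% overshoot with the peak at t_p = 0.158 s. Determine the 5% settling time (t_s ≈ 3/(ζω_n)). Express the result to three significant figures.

t_s ≈ 1.03 s

From the overshoot, ζ = −ln(OS)/√(π²+ln²(OS)) = 0.145.
From t_p = π/ω_d, ω_d = π/0.158 = 19.9 rad/s, so ω_n = ω_d/√(1−ζ²) = 20.1 rad/s.
t_s ≈ 3/(ζω_n) = 3/(0.145·20.1) = 1.03 s.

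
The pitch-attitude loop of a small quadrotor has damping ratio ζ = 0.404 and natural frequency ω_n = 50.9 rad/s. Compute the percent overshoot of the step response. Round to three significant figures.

For an underdamped second-order system, %OS = 100·exp(−πζ/√(1−ζ²)).
πζ/√(1−ζ²) = π·0.404/√(1−0.163) = 1.387, so %OS = 100·e^(−1.387) = 25.0%.

%OS ≈ 25.0%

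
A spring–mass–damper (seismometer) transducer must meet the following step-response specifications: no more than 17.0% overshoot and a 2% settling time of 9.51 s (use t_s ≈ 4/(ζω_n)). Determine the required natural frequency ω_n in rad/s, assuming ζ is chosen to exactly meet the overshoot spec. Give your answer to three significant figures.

Inverting the overshoot relation: ζ = |ln 0.170|/√(π² + ln²0.170) = 0.491.
Then ω_n = 4/(ζ t_s) = 4/(0.491 × 9.51) = 0.856 rad/s.

ω_n ≈ 0.856 rad/s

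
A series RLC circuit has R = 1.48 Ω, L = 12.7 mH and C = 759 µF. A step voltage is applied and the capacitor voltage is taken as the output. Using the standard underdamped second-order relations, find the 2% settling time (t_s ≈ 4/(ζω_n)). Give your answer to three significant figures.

For a series RLC circuit (capacitor voltage as output), ω_n = 1/√(LC) = 1/√(12.7 mH · 759 µF) = 322 rad/s.
ζ = (R/2)·√(C/L) = (1.48/2)·√(759 µF/12.7 mH) = 0.181.
t_s ≈ 4/(ζω_n) = 0.0686 s.

t_s ≈ 0.0686 s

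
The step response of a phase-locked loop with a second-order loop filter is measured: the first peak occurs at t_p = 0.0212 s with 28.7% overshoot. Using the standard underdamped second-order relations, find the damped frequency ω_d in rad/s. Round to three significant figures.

ω_d ≈ 148 rad/s

t_p = π/ω_d, so ω_d = π/0.0212 = 148 rad/s.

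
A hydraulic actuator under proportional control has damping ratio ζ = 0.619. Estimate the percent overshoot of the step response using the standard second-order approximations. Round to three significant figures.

%OS ≈ 8.41%

For an underdamped second-order system, %OS = 100·exp(−πζ/√(1−ζ²)).
πζ/√(1−ζ²) = π·0.619/√(1−0.383) = 2.476, so %OS = 100·e^(−2.476) = 8.41%.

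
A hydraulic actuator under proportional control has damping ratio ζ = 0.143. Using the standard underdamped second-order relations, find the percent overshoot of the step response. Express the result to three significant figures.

For an underdamped second-order system, %OS = 100·exp(−πζ/√(1−ζ²)).
πζ/√(1−ζ²) = π·0.143/√(1−0.0204) = 0.4539, so %OS = 100·e^(−0.4539) = 63.5%.

%OS ≈ 63.5%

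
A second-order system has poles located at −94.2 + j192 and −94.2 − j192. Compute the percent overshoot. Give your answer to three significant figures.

%OS ≈ 21.4%

With σ = 94.2, ω_d = 192: ω_n = √(σ²+ω_d²) = 214 rad/s, ζ = σ/ω_n = 0.440.
%OS = 100 e^{−πζ/√(1−ζ²)} with ζ = 0.440 gives 21.4%.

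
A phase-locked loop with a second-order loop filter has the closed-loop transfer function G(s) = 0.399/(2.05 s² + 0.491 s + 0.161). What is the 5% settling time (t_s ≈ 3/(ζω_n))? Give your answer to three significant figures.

Dividing through by 2.05: denominator becomes s² + 0.2395 s + 0.07854.
So ω_n = √0.07854 = 0.280 rad/s and ζ = 0.2395/(2·0.280) = 0.427.
t_s ≈ 3/(ζω_n) = 25.1 s.

t_s ≈ 25.1 s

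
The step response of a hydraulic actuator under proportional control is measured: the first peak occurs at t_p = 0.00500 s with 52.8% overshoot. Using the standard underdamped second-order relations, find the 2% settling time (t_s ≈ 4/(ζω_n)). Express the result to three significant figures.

From the overshoot, ζ = −ln(OS)/√(π²+ln²(OS)) = 0.199.
t_p = π/ω_d ⇒ ω_d = 628 rad/s; then ω_n = ω_d/√(1−ζ²) = 641 rad/s.
t_s ≈ 4/(ζω_n) = 4/(0.199·641) = 0.0313 s.

t_s ≈ 0.0313 s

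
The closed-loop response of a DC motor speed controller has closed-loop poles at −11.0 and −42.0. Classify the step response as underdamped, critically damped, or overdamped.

overdamped

Since the poles are distinct, negative and real, the response is overdamped.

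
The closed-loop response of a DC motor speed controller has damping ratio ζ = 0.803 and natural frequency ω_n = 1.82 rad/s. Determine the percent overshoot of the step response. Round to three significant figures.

%OS ≈ 1.45%

For an underdamped second-order system, %OS = 100·exp(−πζ/√(1−ζ²)).
πζ/√(1−ζ²) = π·0.803/√(1−0.645) = 4.233, so %OS = 100·e^(−4.233) = 1.45%.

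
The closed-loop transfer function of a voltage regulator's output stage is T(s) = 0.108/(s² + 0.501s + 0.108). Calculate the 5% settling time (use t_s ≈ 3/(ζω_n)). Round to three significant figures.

ω_n = √0.108 = 0.329 rad/s; ζ = 0.501/(2·0.329) = 0.762.
t_s ≈ 3/(ζω_n) = 3/(0.762·0.329) = 12.0 s.

t_s ≈ 12.0 s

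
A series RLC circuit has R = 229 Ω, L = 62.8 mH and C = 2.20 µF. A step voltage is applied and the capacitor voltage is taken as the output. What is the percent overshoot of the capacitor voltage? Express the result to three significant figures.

%OS ≈ 5.53%

For a series RLC circuit (capacitor voltage as output), ω_n = 1/√(LC) = 1/√(62.8 mH · 2.20 µF) = 2690 rad/s.
ζ = (R/2)·√(C/L) = (229/2)·√(2.20 µF/62.8 mH) = 0.678.
Overshoot: exp(−π·0.678/√(1−0.678²)) = 0.0553, i.e. 5.53%.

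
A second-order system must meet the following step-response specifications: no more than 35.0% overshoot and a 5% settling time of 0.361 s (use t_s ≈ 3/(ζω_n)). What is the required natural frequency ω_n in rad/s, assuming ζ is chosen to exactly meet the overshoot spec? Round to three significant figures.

From %OS = 100·exp(−πζ/√(1−ζ²)), invert to get ζ = −ln(OS)/√(π² + ln²(OS)) with OS = 0.350.
−ln 0.350 = 1.050, so ζ = 1.050/√(π² + 1.102) = 0.317.
Then ω_n = 3/(ζ t_s) = 3/(0.317 × 0.361) = 26.2 rad/s.

ω_n ≈ 26.2 rad/s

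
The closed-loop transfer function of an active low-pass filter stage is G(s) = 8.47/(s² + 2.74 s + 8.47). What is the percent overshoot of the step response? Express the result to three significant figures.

%OS ≈ 18.7%

Matching coefficients with s² + 2ζω_n s + ω_n² gives ω_n² = 8.47 ⇒ ω_n = 2.91 rad/s, and ζ = 2.74/(2ω_n) = 0.471.
%OS = 100 e^{−πζ/√(1−ζ²)} with ζ = 0.471 gives 18.7%.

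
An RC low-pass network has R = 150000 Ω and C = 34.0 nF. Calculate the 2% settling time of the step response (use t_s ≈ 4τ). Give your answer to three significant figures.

τ = RC = 150000 × 34.0 nF = 0.00510 s.
t_s ≈ 4τ = 0.0204 s.

t_s ≈ 0.0204 s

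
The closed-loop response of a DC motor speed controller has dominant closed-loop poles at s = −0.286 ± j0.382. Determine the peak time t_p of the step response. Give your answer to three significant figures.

t_p ≈ 8.22 s

t_p = π/ω_d with ω_d = 0.382 (the imaginary part), so t_p = 8.22 s.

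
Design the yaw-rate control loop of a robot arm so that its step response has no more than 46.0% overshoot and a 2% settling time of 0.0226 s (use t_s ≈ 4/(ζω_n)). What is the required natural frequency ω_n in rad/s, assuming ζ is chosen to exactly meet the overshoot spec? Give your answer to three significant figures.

From %OS = 100·exp(−πζ/√(1−ζ²)), invert to get ζ = −ln(OS)/√(π² + ln²(OS)) with OS = 0.460.
−ln 0.460 = 0.7765, so ζ = 0.7765/√(π² + 0.6030) = 0.240.
From t_s ≈ 4/(ζω_n): ω_n = 4/(ζ·t_s) = 4/(0.240·0.0226) = 738 rad/s.

ω_n ≈ 738 rad/s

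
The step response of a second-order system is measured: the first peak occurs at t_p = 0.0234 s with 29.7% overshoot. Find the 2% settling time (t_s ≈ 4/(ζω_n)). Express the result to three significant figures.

t_s ≈ 0.0771 s

The overshoot fixes ζ = −ln(OS)/√(π²+ln²(OS)) = 0.360.
t_p = π/ω_d ⇒ ω_d = 134 rad/s; then ω_n = ω_d/√(1−ζ²) = 144 rad/s.
t_s ≈ 4/(ζω_n) = 4/(0.360·144) = 0.0771 s.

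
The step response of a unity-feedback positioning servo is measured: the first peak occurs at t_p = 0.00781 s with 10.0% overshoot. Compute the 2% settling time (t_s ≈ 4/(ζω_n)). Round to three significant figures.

t_s ≈ 0.0136 s

ζ from %OS: ζ = |ln 0.100|/√(π²+ln²0.100) = 0.591.
From t_p = π/ω_d, ω_d = π/0.00781 = 402 rad/s, so ω_n = ω_d/√(1−ζ²) = 499 rad/s.
t_s ≈ 4/(ζω_n) = 4/(0.591·499) = 0.0136 s.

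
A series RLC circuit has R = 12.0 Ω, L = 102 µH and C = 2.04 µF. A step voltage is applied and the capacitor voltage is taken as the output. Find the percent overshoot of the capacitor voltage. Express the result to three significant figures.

%OS ≈ 0.649%

For a series RLC circuit (capacitor voltage as output), ω_n = 1/√(LC) = 1/√(102 µH · 2.04 µF) = 69300 rad/s.
ζ = (R/2)·√(C/L) = (12.0/2)·√(2.04 µF/102 µH) = 0.849.
Overshoot: exp(−π·0.849/√(1−0.849²)) = 0.00649, i.e. 0.649%.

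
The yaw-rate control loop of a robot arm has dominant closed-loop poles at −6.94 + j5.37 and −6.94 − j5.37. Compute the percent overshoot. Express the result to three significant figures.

With σ = 6.94, ω_d = 5.37: ω_n = √(σ²+ω_d²) = 8.77 rad/s, ζ = σ/ω_n = 0.791.
%OS = 100·exp(−πζ/√(1−ζ²)) = 1.72%.

%OS ≈ 1.72%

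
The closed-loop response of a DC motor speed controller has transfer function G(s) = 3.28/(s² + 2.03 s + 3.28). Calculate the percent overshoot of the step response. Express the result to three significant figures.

%OS ≈ 11.9%

ω_n = √3.28 = 1.81 rad/s; ζ = 2.03/(2·1.81) = 0.560.
Overshoot: exp(−π·0.560/√(1−0.560²)) = 0.119, i.e. 11.9%.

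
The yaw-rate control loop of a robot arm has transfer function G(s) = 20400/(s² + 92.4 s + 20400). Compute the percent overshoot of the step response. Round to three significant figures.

%OS ≈ 34.2%

ω_n = √20400 = 143 rad/s; ζ = 92.4/(2·143) = 0.323.
%OS = 100 e^{−πζ/√(1−ζ²)} with ζ = 0.323 gives 34.2%.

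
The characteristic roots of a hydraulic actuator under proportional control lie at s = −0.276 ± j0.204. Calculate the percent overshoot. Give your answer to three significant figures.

%OS ≈ 1.43%

With σ = 0.276, ω_d = 0.204: ω_n = √(σ²+ω_d²) = 0.343 rad/s, ζ = σ/ω_n = 0.804.
%OS = 100 e^{−πζ/√(1−ζ²)} with ζ = 0.804 gives 1.43%.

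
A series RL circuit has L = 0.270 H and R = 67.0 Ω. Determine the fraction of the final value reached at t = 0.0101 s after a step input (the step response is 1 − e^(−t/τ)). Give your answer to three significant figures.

y/y_∞ ≈ 0.918

τ = L/R = 0.270/67.0 = 0.00403 s.
y(t)/y_∞ = 1 − e^(−t/τ) = 1 − e^(−0.0101/0.00403) = 1 − e^(−2.51) = 0.918.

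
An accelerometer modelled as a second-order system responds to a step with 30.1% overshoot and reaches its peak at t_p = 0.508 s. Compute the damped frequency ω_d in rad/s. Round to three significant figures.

t_p = π/ω_d, so ω_d = π/0.508 = 6.18 rad/s.

ω_d ≈ 6.18 rad/s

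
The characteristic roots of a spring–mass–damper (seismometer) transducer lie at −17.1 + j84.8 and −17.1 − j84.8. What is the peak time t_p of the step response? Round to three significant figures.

t_p = π/ω_d with ω_d = 84.8 (the imaginary part), so t_p = 0.0370 s.

t_p ≈ 0.0370 s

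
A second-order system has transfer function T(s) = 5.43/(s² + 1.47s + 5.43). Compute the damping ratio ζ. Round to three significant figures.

ω_n = √5.43 = 2.33 rad/s; ζ = 1.47/(2·2.33) = 0.315.

ζ ≈ 0.315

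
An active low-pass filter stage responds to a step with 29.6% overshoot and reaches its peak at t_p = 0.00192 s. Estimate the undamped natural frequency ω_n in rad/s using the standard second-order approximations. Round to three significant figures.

ω_n ≈ 1750 rad/s

From the overshoot, ζ = −ln(OS)/√(π²+ln²(OS)) = 0.361.
From t_p = π/ω_d, ω_d = π/0.00192 = 1640 rad/s, so ω_n = ω_d/√(1−ζ²) = 1750 rad/s.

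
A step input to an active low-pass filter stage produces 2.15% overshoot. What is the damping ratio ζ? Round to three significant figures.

ζ = −ln(OS)/√(π² + (ln OS)²). With OS = 0.0215, ln OS = −3.840 and ζ = 3.840/4.961 = 0.774.

ζ ≈ 0.774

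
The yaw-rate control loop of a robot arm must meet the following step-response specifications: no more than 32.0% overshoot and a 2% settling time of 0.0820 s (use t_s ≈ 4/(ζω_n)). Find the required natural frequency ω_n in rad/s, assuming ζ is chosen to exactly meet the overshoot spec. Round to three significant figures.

ω_n ≈ 143 rad/s

ζ = −ln(OS)/√(π² + (ln OS)²). With OS = 0.320, ln OS = −1.139 and ζ = 1.139/3.342 = 0.341.
From t_s ≈ 4/(ζω_n): ω_n = 4/(ζ·t_s) = 4/(0.341·0.0820) = 143 rad/s.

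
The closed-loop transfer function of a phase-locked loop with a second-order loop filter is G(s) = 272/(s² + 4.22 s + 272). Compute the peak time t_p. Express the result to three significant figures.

t_p ≈ 0.192 s

ω_n = √272 = 16.5 rad/s; ζ = 4.22/(2·16.5) = 0.128.
ω_d = 16.5·√(1 − 0.128²) = 16.4 rad/s. Then t_p = π/ω_d = 0.192 s.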